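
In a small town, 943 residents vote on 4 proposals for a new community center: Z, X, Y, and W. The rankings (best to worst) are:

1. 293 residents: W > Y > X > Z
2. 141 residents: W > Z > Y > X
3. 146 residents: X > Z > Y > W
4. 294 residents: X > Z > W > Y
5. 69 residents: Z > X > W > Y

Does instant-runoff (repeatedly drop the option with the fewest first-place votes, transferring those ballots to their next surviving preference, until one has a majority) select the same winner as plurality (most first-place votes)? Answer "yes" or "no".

Instant-runoff — R1 Z 69, X 440, Y 0, W 434 (Y out); R2 Z 69, X 440, W 434 (Z out); R3 X 509, W 434 (X winner). Winner: X.
Plurality — first-place votes: Z 69, X 440, Y 0, W 434. Winner: X.
The two methods agree.

yes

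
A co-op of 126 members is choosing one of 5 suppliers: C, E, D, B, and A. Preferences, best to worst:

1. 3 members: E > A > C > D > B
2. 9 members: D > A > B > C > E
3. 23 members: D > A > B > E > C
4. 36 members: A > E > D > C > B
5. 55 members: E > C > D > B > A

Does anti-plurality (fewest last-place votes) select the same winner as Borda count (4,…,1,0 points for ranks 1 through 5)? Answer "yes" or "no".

Anti-plurality — last-place votes: C 23, E 9, D 0, B 39, A 55. Winner: D.
Borda — scores: C 216, E 363, D 313, B 119, A 249. Winner: E.
The two methods disagree.

no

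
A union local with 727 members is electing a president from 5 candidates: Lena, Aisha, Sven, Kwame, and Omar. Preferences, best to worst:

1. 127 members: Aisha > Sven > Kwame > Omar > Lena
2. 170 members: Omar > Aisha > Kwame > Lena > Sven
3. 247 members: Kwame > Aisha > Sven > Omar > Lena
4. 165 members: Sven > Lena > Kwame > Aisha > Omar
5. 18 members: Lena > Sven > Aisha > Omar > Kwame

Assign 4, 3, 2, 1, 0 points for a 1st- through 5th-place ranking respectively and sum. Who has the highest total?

Aisha

Lena: 127·0 + 170·1 + 247·0 + 165·3 + 18·4 = 737
Aisha: 127·4 + 170·3 + 247·3 + 165·1 + 18·2 = 1960
Sven: 127·3 + 170·0 + 247·2 + 165·4 + 18·3 = 1589
Kwame: 127·2 + 170·2 + 247·4 + 165·2 + 18·0 = 1912
Omar: 127·1 + 170·4 + 247·1 + 165·0 + 18·1 = 1072
Aisha has the highest Borda score (1960).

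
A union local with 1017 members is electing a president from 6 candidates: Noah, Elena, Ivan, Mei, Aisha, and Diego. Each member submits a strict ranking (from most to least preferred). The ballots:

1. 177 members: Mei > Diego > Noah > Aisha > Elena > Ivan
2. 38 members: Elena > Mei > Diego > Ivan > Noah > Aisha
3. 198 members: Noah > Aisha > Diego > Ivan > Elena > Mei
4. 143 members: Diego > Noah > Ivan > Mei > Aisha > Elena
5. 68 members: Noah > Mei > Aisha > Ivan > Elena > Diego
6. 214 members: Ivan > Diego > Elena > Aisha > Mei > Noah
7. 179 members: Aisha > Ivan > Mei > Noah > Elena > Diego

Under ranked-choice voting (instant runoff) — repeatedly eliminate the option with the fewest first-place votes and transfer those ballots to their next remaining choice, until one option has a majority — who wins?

Round 1: Noah 266, Elena 38, Ivan 214, Mei 177, Aisha 179, Diego 143. Eliminate Elena.
Round 2: Noah 266, Ivan 214, Mei 215, Aisha 179, Diego 143. Eliminate Diego.
Round 3: Noah 409, Ivan 214, Mei 215, Aisha 179. Eliminate Aisha.
Round 4: Noah 409, Ivan 393, Mei 215. Eliminate Mei.
Round 5: Noah 586, Ivan 431. Noah has a majority.

Noah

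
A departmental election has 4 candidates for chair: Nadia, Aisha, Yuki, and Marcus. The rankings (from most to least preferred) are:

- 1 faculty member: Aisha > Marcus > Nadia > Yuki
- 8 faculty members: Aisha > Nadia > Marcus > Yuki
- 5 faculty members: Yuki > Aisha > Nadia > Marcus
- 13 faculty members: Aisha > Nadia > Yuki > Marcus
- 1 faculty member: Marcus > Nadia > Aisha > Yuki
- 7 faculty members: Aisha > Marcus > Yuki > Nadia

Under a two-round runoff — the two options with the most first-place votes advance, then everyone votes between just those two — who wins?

Aisha

Round 1 first-place votes: Nadia 0, Aisha 29, Yuki 5, Marcus 1.
Aisha and Yuki advance.
Runoff: Aisha is preferred to Yuki by 30 voters; Yuki by 5.
Aisha wins the runoff.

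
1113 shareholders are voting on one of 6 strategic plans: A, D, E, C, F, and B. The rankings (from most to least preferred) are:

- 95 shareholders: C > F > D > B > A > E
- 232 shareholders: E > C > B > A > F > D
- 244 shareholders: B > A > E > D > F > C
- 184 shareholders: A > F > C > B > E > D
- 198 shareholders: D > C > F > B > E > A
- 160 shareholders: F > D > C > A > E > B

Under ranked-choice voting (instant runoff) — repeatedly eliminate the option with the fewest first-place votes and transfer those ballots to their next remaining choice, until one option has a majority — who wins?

F

Round 1: A 184, D 198, E 232, C 95, F 160, B 244. Eliminate C.
Round 2: A 184, D 198, E 232, F 255, B 244. Eliminate A.
Round 3: D 198, E 232, F 439, B 244. Eliminate D.
Round 4: E 232, F 637, B 244. F has a majority.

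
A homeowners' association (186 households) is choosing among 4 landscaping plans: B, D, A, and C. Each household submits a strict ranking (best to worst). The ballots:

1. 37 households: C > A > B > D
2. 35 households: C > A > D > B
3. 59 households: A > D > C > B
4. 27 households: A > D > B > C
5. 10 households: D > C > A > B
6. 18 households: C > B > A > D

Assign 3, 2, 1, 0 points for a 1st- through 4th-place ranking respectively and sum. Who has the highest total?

B: 37·1 + 35·0 + 59·0 + 27·1 + 10·0 + 18·2 = 100
D: 37·0 + 35·1 + 59·2 + 27·2 + 10·3 + 18·0 = 237
A: 37·2 + 35·2 + 59·3 + 27·3 + 10·1 + 18·1 = 430
C: 37·3 + 35·3 + 59·1 + 27·0 + 10·2 + 18·3 = 349
A has the highest Borda score (430).

A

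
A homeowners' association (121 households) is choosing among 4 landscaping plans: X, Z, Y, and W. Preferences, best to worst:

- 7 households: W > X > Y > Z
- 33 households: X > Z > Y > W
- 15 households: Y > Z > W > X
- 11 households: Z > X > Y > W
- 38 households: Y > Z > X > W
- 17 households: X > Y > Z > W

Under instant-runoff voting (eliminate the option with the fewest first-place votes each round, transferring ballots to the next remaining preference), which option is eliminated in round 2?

Z

Round 1: X 50, Z 11, Y 53, W 7. Eliminate W.
Round 2: X 57, Z 11, Y 53. Eliminate Z.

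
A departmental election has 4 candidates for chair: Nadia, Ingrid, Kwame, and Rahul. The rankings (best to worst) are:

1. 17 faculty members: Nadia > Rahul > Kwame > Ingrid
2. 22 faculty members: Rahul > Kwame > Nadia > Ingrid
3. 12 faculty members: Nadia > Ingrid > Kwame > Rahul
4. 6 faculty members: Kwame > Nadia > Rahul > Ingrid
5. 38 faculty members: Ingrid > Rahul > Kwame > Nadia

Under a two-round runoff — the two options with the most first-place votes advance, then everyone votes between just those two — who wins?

Round 1 first-place votes: Nadia 29, Ingrid 38, Kwame 6, Rahul 22.
Ingrid and Nadia advance.
Runoff: Ingrid is preferred to Nadia by 38 voters; Nadia by 57.
Nadia wins the runoff.

Nadia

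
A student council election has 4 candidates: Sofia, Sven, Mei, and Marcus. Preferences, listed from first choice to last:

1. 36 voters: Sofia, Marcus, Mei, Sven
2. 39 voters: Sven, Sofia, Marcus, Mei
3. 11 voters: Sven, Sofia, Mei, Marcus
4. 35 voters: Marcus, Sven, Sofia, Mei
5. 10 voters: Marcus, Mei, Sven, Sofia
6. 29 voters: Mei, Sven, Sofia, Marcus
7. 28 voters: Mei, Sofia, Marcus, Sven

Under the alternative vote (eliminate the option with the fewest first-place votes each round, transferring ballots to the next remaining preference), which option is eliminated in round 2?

Sven

Round 1: Sofia 36, Sven 50, Mei 57, Marcus 45. Eliminate Sofia.
Round 2: Sven 50, Mei 57, Marcus 81. Eliminate Sven.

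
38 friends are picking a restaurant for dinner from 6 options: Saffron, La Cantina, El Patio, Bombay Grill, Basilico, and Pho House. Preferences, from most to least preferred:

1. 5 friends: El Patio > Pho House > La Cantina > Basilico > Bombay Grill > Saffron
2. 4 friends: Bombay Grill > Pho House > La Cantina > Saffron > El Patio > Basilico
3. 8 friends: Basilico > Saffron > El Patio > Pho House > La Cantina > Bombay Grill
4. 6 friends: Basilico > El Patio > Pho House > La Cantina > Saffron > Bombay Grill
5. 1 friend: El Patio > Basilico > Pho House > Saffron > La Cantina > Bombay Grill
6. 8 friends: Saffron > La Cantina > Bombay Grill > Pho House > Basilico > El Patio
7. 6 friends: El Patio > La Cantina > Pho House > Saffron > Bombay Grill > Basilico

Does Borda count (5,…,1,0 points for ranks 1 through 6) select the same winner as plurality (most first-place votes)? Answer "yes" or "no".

no

Borda — scores: Saffron 100, La Cantina 104, El Patio 112, Bombay Grill 55, Basilico 92, Pho House 107. Winner: El Patio.
Plurality — first-place votes: Saffron 8, La Cantina 0, El Patio 12, Bombay Grill 4, Basilico 14, Pho House 0. Winner: Basilico.
The two methods disagree.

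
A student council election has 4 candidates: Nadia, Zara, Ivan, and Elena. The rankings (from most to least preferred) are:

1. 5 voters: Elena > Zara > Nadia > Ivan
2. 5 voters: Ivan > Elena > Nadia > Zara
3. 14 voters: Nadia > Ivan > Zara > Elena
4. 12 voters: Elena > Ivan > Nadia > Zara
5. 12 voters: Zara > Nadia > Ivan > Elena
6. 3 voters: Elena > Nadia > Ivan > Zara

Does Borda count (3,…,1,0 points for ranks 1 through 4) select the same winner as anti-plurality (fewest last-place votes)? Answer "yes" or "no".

yes

Borda — scores: Nadia 94, Zara 60, Ivan 82, Elena 70. Winner: Nadia.
Anti-plurality — last-place votes: Nadia 0, Zara 20, Ivan 5, Elena 26. Winner: Nadia.
The two methods agree.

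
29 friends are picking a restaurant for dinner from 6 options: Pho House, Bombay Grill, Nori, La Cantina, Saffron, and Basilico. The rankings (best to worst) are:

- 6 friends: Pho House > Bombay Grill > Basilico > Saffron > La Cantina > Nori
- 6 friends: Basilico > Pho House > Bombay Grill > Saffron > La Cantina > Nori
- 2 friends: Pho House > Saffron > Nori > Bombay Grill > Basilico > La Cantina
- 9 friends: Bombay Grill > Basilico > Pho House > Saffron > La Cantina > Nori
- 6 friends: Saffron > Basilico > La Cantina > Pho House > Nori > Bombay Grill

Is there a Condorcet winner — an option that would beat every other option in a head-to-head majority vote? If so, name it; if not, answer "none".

Checking pairwise contests:
Basilico beats Pho House 21–8.
Pho House beats Bombay Grill 20–9.
Pho House beats Nori 29–0.
Pho House beats La Cantina 23–6.
Pho House beats Saffron 23–6.
Bombay Grill beats Basilico 17–12.
Every option loses at least one head-to-head, so there is no Condorcet winner.

none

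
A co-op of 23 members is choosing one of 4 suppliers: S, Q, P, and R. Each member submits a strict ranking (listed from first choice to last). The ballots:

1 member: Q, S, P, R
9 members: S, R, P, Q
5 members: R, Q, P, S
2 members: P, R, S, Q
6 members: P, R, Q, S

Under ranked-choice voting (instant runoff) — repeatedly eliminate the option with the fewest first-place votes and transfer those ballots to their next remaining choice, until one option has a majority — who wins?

P

Round 1: S 9, Q 1, P 8, R 5. Eliminate Q.
Round 2: S 10, P 8, R 5. Eliminate R.
Round 3: S 10, P 13. P has a majority.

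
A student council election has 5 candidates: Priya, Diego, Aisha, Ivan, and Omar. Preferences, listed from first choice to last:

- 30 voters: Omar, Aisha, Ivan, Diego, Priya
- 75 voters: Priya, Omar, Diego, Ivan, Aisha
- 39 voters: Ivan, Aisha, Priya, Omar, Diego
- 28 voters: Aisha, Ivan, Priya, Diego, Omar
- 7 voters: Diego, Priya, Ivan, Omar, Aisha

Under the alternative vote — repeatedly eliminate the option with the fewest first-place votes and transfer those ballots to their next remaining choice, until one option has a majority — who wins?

Ivan

Round 1: Priya 75, Diego 7, Aisha 28, Ivan 39, Omar 30. Eliminate Diego.
Round 2: Priya 82, Aisha 28, Ivan 39, Omar 30. Eliminate Aisha.
Round 3: Priya 82, Ivan 67, Omar 30. Eliminate Omar.
Round 4: Priya 82, Ivan 97. Ivan has a majority.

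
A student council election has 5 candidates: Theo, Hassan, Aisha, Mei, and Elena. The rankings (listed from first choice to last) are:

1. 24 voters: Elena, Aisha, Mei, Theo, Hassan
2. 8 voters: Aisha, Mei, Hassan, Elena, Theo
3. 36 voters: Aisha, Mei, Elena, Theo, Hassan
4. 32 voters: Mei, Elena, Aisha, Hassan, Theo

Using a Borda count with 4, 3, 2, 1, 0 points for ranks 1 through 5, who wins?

Theo: 24·1 + 8·0 + 36·1 + 32·0 = 60
Hassan: 24·0 + 8·2 + 36·0 + 32·1 = 48
Aisha: 24·3 + 8·4 + 36·4 + 32·2 = 312
Mei: 24·2 + 8·3 + 36·3 + 32·4 = 308
Elena: 24·4 + 8·1 + 36·2 + 32·3 = 272
Aisha has the highest Borda score (312).

Aisha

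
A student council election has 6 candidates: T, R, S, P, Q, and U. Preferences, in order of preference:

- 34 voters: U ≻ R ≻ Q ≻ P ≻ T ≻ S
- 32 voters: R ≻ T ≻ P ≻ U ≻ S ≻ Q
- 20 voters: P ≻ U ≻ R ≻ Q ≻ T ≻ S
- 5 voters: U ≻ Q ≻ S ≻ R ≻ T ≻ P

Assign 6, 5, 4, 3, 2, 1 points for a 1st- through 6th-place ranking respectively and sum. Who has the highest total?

T: 34·2 + 32·5 + 20·2 + 5·2 = 278
R: 34·5 + 32·6 + 20·4 + 5·3 = 457
S: 34·1 + 32·2 + 20·1 + 5·4 = 138
P: 34·3 + 32·4 + 20·6 + 5·1 = 355
Q: 34·4 + 32·1 + 20·3 + 5·5 = 253
U: 34·6 + 32·3 + 20·5 + 5·6 = 430
R has the highest Borda score (457).

R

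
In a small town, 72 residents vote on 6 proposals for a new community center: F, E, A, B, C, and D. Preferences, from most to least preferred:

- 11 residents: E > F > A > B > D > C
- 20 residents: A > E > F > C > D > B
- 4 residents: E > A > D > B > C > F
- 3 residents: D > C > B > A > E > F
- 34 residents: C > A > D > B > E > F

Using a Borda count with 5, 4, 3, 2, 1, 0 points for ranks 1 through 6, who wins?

F: 11·4 + 20·3 + 4·0 + 3·0 + 34·0 = 104
E: 11·5 + 20·4 + 4·5 + 3·1 + 34·1 = 192
A: 11·3 + 20·5 + 4·4 + 3·2 + 34·4 = 291
B: 11·2 + 20·0 + 4·2 + 3·3 + 34·2 = 107
C: 11·0 + 20·2 + 4·1 + 3·4 + 34·5 = 226
D: 11·1 + 20·1 + 4·3 + 3·5 + 34·3 = 160
A has the highest Borda score (291).

A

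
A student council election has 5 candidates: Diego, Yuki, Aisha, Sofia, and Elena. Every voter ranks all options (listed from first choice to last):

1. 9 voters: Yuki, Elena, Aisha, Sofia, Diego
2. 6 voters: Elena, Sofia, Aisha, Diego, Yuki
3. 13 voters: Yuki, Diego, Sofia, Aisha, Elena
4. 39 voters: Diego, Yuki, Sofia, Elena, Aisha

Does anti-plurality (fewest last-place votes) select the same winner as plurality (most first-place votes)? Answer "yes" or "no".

Anti-plurality — last-place votes: Diego 9, Yuki 6, Aisha 39, Sofia 0, Elena 13. Winner: Sofia.
Plurality — first-place votes: Diego 39, Yuki 22, Aisha 0, Sofia 0, Elena 6. Winner: Diego.
The two methods disagree.

no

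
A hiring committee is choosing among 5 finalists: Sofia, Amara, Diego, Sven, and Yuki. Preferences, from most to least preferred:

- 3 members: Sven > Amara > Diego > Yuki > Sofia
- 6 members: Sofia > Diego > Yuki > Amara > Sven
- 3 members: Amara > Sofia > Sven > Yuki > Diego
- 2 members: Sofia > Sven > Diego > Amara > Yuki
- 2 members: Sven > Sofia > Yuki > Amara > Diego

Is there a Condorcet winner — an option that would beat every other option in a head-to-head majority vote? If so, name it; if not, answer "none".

Sofia vs Amara: 10–6 for Sofia.
Sofia vs Diego: 13–3 for Sofia.
Sofia vs Sven: 11–5 for Sofia.
Sofia vs Yuki: 13–3 for Sofia.
Sofia beats every other option head-to-head.

Sofia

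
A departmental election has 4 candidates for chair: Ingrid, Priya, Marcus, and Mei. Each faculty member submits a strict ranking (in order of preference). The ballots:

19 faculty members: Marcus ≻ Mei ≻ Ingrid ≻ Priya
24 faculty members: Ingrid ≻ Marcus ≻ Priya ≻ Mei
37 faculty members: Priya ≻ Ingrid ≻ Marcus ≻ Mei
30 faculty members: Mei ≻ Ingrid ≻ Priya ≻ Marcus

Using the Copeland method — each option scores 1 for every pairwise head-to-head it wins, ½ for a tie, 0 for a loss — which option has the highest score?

Ingrid

Ingrid: beats Priya, Marcus, and Mei → score 3.
Priya: beats Marcus and Mei; loses to Ingrid → score 2.
Marcus: beats Mei; loses to Ingrid and Priya → score 1.
Mei: loses to Ingrid, Priya, and Marcus → score 0.
Ingrid has the best pairwise record.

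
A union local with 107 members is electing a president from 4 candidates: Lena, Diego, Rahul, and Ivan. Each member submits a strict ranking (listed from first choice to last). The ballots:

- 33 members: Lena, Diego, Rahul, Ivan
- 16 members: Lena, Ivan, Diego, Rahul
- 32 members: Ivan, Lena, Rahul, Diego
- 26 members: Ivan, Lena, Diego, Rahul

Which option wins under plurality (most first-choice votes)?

First-place votes: Lena 49, Diego 0, Rahul 0, Ivan 58.
Ivan has the most first-place votes.

Ivan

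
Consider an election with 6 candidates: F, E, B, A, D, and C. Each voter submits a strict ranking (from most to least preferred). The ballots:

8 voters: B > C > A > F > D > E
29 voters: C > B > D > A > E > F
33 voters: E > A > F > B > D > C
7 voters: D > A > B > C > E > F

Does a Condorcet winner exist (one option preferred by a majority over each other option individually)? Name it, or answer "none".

A

A vs F: 77–0 for A.
A vs E: 44–33 for A.
A vs B: 40–37 for A.
A vs D: 41–36 for A.
A vs C: 40–37 for A.
A beats every other option head-to-head.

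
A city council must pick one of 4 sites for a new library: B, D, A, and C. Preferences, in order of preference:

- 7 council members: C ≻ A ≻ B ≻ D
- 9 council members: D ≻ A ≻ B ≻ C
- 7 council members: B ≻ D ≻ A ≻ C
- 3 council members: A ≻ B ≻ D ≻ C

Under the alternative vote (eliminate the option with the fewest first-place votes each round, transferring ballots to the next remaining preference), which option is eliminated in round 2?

Round 1: B 7, D 9, A 3, C 7. Eliminate A.
Round 2: B 10, D 9, C 7. Eliminate C.

C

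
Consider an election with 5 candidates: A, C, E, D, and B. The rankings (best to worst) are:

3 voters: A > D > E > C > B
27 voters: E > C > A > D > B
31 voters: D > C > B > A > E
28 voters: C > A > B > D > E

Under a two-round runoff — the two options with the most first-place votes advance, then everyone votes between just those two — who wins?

Round 1 first-place votes: A 3, C 28, E 27, D 31, B 0.
D and C advance.
Runoff: D is preferred to C by 34 voters; C by 55.
C wins the runoff.

C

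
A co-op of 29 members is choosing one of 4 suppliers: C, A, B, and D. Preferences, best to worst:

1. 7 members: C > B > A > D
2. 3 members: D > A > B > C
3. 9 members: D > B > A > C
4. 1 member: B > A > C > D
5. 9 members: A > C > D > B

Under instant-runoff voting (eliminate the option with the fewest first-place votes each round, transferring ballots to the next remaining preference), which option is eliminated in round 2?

Round 1: C 7, A 9, B 1, D 12. Eliminate B.
Round 2: C 7, A 10, D 12. Eliminate C.

C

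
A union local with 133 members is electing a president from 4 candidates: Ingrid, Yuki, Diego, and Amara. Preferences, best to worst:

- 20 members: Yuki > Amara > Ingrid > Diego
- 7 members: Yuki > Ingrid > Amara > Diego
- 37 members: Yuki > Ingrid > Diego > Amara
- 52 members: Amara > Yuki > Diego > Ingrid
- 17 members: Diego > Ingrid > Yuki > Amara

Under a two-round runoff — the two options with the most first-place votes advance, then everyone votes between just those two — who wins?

Round 1 first-place votes: Ingrid 0, Yuki 64, Diego 17, Amara 52.
Yuki and Amara advance.
Runoff: Yuki is preferred to Amara by 81 voters; Amara by 52.
Yuki wins the runoff.

Yuki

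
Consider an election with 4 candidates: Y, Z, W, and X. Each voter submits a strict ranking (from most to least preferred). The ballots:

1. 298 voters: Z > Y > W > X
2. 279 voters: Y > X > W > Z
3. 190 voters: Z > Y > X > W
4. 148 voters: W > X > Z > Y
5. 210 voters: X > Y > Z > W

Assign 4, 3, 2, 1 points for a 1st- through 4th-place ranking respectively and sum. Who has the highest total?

Y

Y: 298·3 + 279·4 + 190·3 + 148·1 + 210·3 = 3358
Z: 298·4 + 279·1 + 190·4 + 148·2 + 210·2 = 2947
W: 298·2 + 279·2 + 190·1 + 148·4 + 210·1 = 2146
X: 298·1 + 279·3 + 190·2 + 148·3 + 210·4 = 2799
Y has the highest Borda score (3358).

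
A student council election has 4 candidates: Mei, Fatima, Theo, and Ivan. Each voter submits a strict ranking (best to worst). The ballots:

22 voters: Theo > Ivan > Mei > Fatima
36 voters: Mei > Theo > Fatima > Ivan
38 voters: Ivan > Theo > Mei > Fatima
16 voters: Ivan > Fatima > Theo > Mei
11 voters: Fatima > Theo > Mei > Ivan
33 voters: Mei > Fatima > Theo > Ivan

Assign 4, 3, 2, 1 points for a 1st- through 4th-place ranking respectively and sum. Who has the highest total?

Theo

Mei: 22·2 + 36·4 + 38·2 + 16·1 + 11·2 + 33·4 = 434
Fatima: 22·1 + 36·2 + 38·1 + 16·3 + 11·4 + 33·3 = 323
Theo: 22·4 + 36·3 + 38·3 + 16·2 + 11·3 + 33·2 = 441
Ivan: 22·3 + 36·1 + 38·4 + 16·4 + 11·1 + 33·1 = 362
Theo has the highest Borda score (441).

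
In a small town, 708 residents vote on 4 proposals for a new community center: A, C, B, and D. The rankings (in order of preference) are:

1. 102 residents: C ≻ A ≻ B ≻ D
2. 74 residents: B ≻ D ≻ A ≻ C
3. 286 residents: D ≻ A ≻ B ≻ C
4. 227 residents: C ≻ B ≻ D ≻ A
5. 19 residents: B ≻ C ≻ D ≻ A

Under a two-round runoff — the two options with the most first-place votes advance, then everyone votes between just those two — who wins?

Round 1 first-place votes: A 0, C 329, B 93, D 286.
C and D advance.
Runoff: C is preferred to D by 348 voters; D by 360.
D wins the runoff.

D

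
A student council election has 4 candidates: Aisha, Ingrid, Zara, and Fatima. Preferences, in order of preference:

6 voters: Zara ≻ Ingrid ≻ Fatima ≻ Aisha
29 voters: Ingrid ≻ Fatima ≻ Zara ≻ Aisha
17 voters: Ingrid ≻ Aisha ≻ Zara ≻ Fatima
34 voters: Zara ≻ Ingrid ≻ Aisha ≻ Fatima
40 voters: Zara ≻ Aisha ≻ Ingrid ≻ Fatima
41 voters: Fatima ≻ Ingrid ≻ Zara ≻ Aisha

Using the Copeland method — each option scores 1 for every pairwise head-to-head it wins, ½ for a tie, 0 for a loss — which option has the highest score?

Aisha: beats Fatima; loses to Ingrid and Zara → score 1.
Ingrid: beats Aisha, Zara, and Fatima → score 3.
Zara: beats Aisha and Fatima; loses to Ingrid → score 2.
Fatima: loses to Aisha, Ingrid, and Zara → score 0.
Ingrid has the best pairwise record.

Ingrid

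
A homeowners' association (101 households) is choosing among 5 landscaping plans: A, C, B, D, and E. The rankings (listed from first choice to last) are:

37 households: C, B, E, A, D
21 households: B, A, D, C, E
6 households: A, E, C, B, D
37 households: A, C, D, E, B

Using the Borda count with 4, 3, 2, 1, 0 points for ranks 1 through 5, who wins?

A: 37·1 + 21·3 + 6·4 + 37·4 = 272
C: 37·4 + 21·1 + 6·2 + 37·3 = 292
B: 37·3 + 21·4 + 6·1 + 37·0 = 201
D: 37·0 + 21·2 + 6·0 + 37·2 = 116
E: 37·2 + 21·0 + 6·3 + 37·1 = 129
C has the highest Borda score (292).

C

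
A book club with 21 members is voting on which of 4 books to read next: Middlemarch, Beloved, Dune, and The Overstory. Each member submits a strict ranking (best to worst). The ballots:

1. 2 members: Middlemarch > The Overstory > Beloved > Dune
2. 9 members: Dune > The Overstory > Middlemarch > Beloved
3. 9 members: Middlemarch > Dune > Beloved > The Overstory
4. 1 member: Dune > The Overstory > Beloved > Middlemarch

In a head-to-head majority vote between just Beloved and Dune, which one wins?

Dune

Voters preferring Beloved to Dune: 2; preferring Dune to Beloved: 19.
Dune wins the head-to-head.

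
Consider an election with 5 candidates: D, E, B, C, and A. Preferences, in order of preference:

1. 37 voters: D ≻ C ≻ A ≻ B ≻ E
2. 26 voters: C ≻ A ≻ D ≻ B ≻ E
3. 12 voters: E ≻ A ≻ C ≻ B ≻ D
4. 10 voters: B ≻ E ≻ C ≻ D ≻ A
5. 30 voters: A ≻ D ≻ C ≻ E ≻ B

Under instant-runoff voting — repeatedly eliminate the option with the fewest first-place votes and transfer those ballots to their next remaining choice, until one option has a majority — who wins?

Round 1: D 37, E 12, B 10, C 26, A 30. Eliminate B.
Round 2: D 37, E 22, C 26, A 30. Eliminate E.
Round 3: D 37, C 36, A 42. Eliminate C.
Round 4: D 47, A 68. A has a majority.

A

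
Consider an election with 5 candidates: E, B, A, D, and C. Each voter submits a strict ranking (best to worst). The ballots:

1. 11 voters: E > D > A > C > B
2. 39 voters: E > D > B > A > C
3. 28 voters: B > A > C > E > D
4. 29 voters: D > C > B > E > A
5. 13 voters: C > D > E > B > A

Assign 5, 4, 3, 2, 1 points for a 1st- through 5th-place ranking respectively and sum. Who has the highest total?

E: 11·5 + 39·5 + 28·2 + 29·2 + 13·3 = 403
B: 11·1 + 39·3 + 28·5 + 29·3 + 13·2 = 381
A: 11·3 + 39·2 + 28·4 + 29·1 + 13·1 = 265
D: 11·4 + 39·4 + 28·1 + 29·5 + 13·4 = 425
C: 11·2 + 39·1 + 28·3 + 29·4 + 13·5 = 326
D has the highest Borda score (425).

D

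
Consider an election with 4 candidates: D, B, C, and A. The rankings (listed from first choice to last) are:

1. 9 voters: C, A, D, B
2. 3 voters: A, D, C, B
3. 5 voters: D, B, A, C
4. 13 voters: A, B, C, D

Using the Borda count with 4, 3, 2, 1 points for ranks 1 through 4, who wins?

A

D: 9·2 + 3·3 + 5·4 + 13·1 = 60
B: 9·1 + 3·1 + 5·3 + 13·3 = 66
C: 9·4 + 3·2 + 5·1 + 13·2 = 73
A: 9·3 + 3·4 + 5·2 + 13·4 = 101
A has the highest Borda score (101).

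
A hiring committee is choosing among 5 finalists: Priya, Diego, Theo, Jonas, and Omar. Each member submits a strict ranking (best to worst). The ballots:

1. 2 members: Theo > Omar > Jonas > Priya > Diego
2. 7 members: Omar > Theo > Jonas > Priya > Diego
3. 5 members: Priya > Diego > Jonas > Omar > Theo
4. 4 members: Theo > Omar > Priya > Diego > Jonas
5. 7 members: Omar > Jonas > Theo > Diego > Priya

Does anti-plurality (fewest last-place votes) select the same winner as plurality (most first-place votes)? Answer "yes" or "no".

Anti-plurality — last-place votes: Priya 7, Diego 9, Theo 5, Jonas 4, Omar 0. Winner: Omar.
Plurality — first-place votes: Priya 5, Diego 0, Theo 6, Jonas 0, Omar 14. Winner: Omar.
The two methods agree.

yes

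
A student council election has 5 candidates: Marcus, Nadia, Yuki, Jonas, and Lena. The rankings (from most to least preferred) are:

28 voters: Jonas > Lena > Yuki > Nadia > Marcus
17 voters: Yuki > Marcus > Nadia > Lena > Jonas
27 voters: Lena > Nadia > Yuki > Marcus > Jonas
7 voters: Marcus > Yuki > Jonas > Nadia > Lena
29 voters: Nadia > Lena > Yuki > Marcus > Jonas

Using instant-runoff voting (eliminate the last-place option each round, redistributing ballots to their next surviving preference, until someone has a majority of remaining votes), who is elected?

Round 1: Marcus 7, Nadia 29, Yuki 17, Jonas 28, Lena 27. Eliminate Marcus.
Round 2: Nadia 29, Yuki 24, Jonas 28, Lena 27. Eliminate Yuki.
Round 3: Nadia 46, Jonas 35, Lena 27. Eliminate Lena.
Round 4: Nadia 73, Jonas 35. Nadia has a majority.

Nadia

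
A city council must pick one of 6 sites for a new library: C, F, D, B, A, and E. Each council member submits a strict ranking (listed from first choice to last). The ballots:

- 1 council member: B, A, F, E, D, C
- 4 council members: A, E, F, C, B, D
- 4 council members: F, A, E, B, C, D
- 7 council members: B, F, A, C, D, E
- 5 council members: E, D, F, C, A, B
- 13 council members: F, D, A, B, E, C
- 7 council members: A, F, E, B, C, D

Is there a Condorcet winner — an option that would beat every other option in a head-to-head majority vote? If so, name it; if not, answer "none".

F

F vs C: 41–0 for F.
F vs D: 36–5 for F.
F vs B: 33–8 for F.
F vs A: 29–12 for F.
F vs E: 32–9 for F.
F beats every other option head-to-head.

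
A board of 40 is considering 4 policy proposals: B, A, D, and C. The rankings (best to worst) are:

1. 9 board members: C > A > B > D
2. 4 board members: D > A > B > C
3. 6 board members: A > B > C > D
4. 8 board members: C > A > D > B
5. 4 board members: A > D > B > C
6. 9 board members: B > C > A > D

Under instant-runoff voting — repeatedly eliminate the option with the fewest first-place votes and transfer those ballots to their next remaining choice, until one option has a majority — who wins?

Round 1: B 9, A 10, D 4, C 17. Eliminate D.
Round 2: B 9, A 14, C 17. Eliminate B.
Round 3: A 14, C 26. C has a majority.

C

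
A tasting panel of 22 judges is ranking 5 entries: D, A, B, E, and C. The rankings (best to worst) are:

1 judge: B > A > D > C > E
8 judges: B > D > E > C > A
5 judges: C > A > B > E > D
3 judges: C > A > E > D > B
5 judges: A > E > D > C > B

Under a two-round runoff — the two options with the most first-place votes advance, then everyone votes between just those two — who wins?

C

Round 1 first-place votes: D 0, A 5, B 9, E 0, C 8.
B and C advance.
Runoff: B is preferred to C by 9 voters; C by 13.
C wins the runoff.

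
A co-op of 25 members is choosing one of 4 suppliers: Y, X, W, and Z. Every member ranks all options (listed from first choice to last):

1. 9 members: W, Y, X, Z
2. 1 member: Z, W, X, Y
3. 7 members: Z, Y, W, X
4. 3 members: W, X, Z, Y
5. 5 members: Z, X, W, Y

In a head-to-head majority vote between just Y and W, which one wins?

W

Voters preferring Y to W: 7; preferring W to Y: 18.
W wins the head-to-head.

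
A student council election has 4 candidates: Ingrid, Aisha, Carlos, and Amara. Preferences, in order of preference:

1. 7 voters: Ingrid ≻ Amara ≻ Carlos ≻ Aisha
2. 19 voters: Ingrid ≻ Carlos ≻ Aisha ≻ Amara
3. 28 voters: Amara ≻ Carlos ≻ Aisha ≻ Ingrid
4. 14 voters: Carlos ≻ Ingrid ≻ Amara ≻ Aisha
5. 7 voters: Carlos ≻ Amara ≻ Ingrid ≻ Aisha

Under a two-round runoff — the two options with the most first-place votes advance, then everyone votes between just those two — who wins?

Ingrid

Round 1 first-place votes: Ingrid 26, Aisha 0, Carlos 21, Amara 28.
Amara and Ingrid advance.
Runoff: Amara is preferred to Ingrid by 35 voters; Ingrid by 40.
Ingrid wins the runoff.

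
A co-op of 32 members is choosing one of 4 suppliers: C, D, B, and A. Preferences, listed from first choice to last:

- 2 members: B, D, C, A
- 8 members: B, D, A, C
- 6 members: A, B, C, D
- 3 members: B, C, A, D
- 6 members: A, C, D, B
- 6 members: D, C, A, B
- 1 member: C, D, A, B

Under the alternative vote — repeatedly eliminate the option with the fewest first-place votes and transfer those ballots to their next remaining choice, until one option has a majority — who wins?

Round 1: C 1, D 6, B 13, A 12. Eliminate C.
Round 2: D 7, B 13, A 12. Eliminate D.
Round 3: B 13, A 19. A has a majority.

A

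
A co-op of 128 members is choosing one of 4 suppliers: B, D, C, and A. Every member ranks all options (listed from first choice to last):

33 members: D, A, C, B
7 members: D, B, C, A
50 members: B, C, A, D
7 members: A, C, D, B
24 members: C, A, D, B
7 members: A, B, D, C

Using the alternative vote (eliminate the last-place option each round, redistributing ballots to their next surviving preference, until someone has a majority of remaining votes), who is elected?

D

Round 1: B 50, D 40, C 24, A 14. Eliminate A.
Round 2: B 57, D 40, C 31. Eliminate C.
Round 3: B 57, D 71. D has a majority.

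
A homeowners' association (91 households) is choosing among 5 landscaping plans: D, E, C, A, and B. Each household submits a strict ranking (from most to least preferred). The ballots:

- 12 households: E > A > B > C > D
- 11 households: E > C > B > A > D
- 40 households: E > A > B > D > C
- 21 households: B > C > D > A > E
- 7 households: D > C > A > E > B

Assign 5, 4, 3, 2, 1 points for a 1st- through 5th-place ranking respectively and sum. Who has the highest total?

D: 12·1 + 11·1 + 40·2 + 21·3 + 7·5 = 201
E: 12·5 + 11·5 + 40·5 + 21·1 + 7·2 = 350
C: 12·2 + 11·4 + 40·1 + 21·4 + 7·4 = 220
A: 12·4 + 11·2 + 40·4 + 21·2 + 7·3 = 293
B: 12·3 + 11·3 + 40·3 + 21·5 + 7·1 = 301
E has the highest Borda score (350).

E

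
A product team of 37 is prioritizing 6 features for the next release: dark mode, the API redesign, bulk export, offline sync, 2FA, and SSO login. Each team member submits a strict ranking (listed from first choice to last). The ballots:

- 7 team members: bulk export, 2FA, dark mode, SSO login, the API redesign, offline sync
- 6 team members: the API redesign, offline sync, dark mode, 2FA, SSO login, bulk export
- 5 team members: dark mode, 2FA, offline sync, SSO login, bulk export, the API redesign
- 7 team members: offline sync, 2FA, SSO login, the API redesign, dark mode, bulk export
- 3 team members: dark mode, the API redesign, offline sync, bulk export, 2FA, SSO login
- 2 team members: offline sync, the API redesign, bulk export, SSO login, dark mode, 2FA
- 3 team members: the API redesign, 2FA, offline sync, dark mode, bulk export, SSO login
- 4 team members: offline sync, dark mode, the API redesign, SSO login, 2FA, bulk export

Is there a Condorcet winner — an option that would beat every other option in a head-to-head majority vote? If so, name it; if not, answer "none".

Checking pairwise contests:
offline sync beats dark mode 22–15.
dark mode beats the API redesign 19–18.
dark mode beats bulk export 28–9.
the API redesign beats offline sync 19–18.
dark mode beats 2FA 20–17.
dark mode beats SSO login 28–9.
Every option loses at least one head-to-head, so there is no Condorcet winner.

none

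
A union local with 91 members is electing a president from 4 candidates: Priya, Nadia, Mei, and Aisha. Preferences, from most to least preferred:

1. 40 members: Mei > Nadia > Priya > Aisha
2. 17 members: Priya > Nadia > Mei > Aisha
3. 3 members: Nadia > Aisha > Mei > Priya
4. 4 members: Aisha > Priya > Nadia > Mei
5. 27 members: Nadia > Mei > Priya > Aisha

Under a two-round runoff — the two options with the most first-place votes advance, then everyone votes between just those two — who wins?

Round 1 first-place votes: Priya 17, Nadia 30, Mei 40, Aisha 4.
Mei and Nadia advance.
Runoff: Mei is preferred to Nadia by 40 voters; Nadia by 51.
Nadia wins the runoff.

Nadia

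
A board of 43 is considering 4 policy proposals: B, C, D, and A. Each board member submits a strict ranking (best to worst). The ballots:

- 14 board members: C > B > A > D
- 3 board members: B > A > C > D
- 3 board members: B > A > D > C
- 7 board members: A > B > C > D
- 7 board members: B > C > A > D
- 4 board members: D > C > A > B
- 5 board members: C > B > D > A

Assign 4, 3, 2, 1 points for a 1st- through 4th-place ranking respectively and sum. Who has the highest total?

B: 14·3 + 3·4 + 3·4 + 7·3 + 7·4 + 4·1 + 5·3 = 134
C: 14·4 + 3·2 + 3·1 + 7·2 + 7·3 + 4·3 + 5·4 = 132
D: 14·1 + 3·1 + 3·2 + 7·1 + 7·1 + 4·4 + 5·2 = 63
A: 14·2 + 3·3 + 3·3 + 7·4 + 7·2 + 4·2 + 5·1 = 101
B has the highest Borda score (134).

B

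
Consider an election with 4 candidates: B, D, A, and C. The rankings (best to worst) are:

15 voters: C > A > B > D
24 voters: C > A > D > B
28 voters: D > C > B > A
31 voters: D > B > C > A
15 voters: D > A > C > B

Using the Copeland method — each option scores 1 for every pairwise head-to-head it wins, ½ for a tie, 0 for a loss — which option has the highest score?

D

B: beats A; loses to D and C → score 1.
D: beats B, A, and C → score 3.
A: loses to B, D, and C → score 0.
C: beats B and A; loses to D → score 2.
D has the best pairwise record.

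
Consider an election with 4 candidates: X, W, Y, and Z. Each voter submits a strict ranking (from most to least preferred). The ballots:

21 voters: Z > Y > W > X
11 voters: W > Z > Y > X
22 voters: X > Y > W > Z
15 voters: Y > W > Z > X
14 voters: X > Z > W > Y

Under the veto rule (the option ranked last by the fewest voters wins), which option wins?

W

Last-place votes: X 47, W 0, Y 14, Z 22.
W is ranked last by the fewest voters, so W wins.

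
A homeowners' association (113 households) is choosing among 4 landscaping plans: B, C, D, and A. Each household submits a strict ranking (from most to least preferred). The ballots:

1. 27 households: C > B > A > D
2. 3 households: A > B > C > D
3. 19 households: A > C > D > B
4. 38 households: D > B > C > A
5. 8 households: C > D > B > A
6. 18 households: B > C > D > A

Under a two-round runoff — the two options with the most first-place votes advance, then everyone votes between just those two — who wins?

Round 1 first-place votes: B 18, C 35, D 38, A 22.
D and C advance.
Runoff: D is preferred to C by 38 voters; C by 75.
C wins the runoff.

C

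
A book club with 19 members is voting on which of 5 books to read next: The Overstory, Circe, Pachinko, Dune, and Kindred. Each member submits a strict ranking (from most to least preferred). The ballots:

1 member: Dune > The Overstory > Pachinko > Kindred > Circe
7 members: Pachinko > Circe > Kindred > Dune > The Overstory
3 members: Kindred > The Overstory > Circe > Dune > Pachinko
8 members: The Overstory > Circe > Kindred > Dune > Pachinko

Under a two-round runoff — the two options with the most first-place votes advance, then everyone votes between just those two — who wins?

The Overstory

Round 1 first-place votes: The Overstory 8, Circe 0, Pachinko 7, Dune 1, Kindred 3.
The Overstory and Pachinko advance.
Runoff: The Overstory is preferred to Pachinko by 12 voters; Pachinko by 7.
The Overstory wins the runoff.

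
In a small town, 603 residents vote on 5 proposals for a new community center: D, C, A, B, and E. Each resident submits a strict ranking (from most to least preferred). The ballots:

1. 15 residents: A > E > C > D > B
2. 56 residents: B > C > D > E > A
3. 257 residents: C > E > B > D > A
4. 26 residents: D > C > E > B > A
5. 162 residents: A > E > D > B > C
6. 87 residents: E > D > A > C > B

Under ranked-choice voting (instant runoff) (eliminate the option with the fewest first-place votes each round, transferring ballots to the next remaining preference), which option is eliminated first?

Round 1: D 26, C 257, A 177, B 56, E 87. Eliminate D.

D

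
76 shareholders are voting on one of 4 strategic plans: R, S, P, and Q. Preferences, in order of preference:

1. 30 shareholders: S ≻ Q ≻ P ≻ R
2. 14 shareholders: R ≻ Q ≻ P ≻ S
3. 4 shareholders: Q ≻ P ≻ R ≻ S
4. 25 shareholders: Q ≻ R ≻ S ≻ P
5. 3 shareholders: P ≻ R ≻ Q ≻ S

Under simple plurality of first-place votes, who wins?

S

First-place votes: R 14, S 30, P 3, Q 29.
S has the most first-place votes.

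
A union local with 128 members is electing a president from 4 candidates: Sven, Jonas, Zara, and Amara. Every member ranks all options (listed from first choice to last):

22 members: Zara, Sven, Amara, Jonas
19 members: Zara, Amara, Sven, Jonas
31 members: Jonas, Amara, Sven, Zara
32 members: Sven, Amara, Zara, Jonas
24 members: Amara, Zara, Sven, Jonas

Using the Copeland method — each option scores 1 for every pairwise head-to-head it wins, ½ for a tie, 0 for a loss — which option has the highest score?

Amara

Sven: beats Jonas; loses to Zara and Amara → score 1.
Jonas: loses to Sven, Zara, and Amara → score 0.
Zara: beats Sven and Jonas; loses to Amara → score 2.
Amara: beats Sven, Jonas, and Zara → score 3.
Amara has the best pairwise record.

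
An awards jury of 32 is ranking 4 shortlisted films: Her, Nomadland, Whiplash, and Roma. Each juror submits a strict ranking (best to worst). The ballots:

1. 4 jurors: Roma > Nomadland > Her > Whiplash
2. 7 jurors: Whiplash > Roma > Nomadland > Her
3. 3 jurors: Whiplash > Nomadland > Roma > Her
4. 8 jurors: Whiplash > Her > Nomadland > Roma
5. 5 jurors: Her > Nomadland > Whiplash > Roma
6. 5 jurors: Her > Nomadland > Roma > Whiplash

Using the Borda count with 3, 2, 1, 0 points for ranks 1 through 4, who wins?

Whiplash

Her: 4·1 + 7·0 + 3·0 + 8·2 + 5·3 + 5·3 = 50
Nomadland: 4·2 + 7·1 + 3·2 + 8·1 + 5·2 + 5·2 = 49
Whiplash: 4·0 + 7·3 + 3·3 + 8·3 + 5·1 + 5·0 = 59
Roma: 4·3 + 7·2 + 3·1 + 8·0 + 5·0 + 5·1 = 34
Whiplash has the highest Borda score (59).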